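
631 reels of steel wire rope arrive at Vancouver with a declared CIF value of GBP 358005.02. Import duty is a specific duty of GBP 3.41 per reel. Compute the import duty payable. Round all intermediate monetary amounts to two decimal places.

Import duty = 631 × 3.41 = 2151.71

Import duty: GBP 2151.71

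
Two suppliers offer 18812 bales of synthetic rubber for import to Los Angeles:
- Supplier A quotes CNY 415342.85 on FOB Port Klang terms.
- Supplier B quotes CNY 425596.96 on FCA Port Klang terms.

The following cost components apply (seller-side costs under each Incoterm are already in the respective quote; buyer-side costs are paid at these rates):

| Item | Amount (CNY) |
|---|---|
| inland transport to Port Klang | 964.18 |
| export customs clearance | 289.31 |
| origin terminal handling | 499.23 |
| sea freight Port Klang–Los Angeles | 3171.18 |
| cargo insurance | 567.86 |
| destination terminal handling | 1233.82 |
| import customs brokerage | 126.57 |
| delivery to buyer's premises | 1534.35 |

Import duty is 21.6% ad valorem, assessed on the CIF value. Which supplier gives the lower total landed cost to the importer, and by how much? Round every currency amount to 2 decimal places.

Supplier A is cheaper by CNY 13076.06

Supplier A (FOB):
CIF value = FOB price + freight + insurance = 415342.85 + 3171.18 + 567.86 = 419081.89
Import duty = 419081.89 × 21.6% = 90521.69
Buyer bears (A): 3171.18 + 567.86 + 1233.82 + 126.57 + 1534.35 = 6633.78
Landed cost (A) = invoice 415342.85 + 6633.78 + duty 90521.69 = 512498.32
Supplier B (FCA):
CIF value = FCA price + origin terminal + freight + insurance = 425596.96 + 499.23 + 3171.18 + 567.86 = 429835.23
Import duty = 429835.23 × 21.6% = 92844.41
Buyer bears (B): 499.23 + 3171.18 + 567.86 + 1233.82 + 126.57 + 1534.35 = 7133.01
Landed cost (B) = invoice 425596.96 + 7133.01 + duty 92844.41 = 525574.38
Difference = |512498.32 − 525574.38| = 13076.06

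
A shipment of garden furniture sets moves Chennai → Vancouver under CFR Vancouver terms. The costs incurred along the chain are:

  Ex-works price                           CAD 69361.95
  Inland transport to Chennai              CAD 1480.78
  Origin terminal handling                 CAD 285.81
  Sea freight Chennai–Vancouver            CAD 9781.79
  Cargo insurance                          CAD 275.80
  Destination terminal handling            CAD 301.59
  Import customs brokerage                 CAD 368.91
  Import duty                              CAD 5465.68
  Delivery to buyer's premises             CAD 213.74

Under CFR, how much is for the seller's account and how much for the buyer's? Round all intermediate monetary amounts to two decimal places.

CFR: the seller pays costs through ocean freight to the destination port, but not insurance.
Seller's account: goods 69361.95 + inland to port 1480.78 + origin terminal 285.81 + freight 9781.79 = 80910.33
Buyer's account: insurance 275.80 + destination terminal 301.59 + brokerage 368.91 + duty 5465.68 + delivery 213.74 = 6625.72

Seller: CAD 80910.33; buyer: CAD 6625.72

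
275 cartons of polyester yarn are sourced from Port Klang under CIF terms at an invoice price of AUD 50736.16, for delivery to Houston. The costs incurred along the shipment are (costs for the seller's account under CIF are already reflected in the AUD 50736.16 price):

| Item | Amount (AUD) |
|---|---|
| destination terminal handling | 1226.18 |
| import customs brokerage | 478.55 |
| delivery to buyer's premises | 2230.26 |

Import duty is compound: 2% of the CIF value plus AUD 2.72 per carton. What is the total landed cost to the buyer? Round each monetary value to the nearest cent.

CIF: the seller pays costs through ocean freight and marine insurance to the destination port.
The CIF price already equals the CIF value: 50736.16
Ad valorem component: 50736.16 × 2% = 1014.72
Specific component: 275 × 2.72 = 748.00
Import duty = 1014.72 + 748.00 = 1762.72
Buyer bears: destination terminal 1226.18 + brokerage 478.55 + delivery 2230.26 + duty 1762.72 = 5697.71
Landed cost = invoice 50736.16 + 5697.71 = 56433.87

Total landed cost: AUD 56433.87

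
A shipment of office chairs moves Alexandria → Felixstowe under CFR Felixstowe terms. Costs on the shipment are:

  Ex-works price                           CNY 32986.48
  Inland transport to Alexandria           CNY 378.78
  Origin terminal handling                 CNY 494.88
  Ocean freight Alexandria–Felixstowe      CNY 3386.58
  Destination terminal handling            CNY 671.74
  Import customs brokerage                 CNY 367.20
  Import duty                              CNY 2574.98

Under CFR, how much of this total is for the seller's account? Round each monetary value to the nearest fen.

CFR: the seller pays costs through ocean freight to the destination port, but not insurance.
Seller's account: goods 32986.48 + inland to port 378.78 + origin terminal 494.88 + freight 3386.58 = 37246.72
Buyer's account: destination terminal 671.74 + brokerage 367.20 + duty 2574.98 = 3613.92

Seller's account: CNY 37246.72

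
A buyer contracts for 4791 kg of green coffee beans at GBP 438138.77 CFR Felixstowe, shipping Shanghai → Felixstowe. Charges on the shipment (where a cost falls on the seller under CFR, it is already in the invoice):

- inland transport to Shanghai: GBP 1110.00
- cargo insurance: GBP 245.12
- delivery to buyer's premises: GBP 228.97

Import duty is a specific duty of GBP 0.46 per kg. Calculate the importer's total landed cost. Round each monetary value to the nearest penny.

CFR: the seller pays costs through ocean freight to the destination port, but not insurance.
Already in the invoice (seller's account under CFR): inland to port — exclude.
CIF value = CFR price + insurance = 438138.77 + 245.12 = 438383.89
Import duty = 4791 × 0.46 = 2203.86
Buyer bears: insurance 245.12 + delivery 228.97 + duty 2203.86 = 2677.95
Landed cost = invoice 438138.77 + 2677.95 = 440816.72

Total landed cost: GBP 440816.72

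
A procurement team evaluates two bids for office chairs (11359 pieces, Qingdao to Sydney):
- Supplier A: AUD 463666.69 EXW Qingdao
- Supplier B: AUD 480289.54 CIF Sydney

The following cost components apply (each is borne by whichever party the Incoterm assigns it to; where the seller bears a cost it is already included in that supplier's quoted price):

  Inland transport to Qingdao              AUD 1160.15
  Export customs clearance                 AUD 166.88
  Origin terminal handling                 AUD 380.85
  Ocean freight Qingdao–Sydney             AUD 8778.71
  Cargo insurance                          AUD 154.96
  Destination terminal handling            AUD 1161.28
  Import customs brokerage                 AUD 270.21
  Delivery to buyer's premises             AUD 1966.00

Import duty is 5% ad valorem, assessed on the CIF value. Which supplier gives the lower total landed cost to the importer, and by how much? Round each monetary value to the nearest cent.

Supplier A (EXW):
CIF value = EXW price + inland to port + export clearance + origin terminal + freight + insurance = 463666.69 + 1160.15 + 166.88 + 380.85 + 8778.71 + 154.96 = 474308.24
Import duty = 474308.24 × 5% = 23715.41
Buyer bears (A): 1160.15 + 166.88 + 380.85 + 8778.71 + 154.96 + 1161.28 + 270.21 + 1966.00 = 14039.04
Landed cost (A) = invoice 463666.69 + 14039.04 + duty 23715.41 = 501421.14
Supplier B (CIF):
The CIF price already equals the CIF value: 480289.54
Import duty = 480289.54 × 5% = 24014.48
Buyer bears (B): 1161.28 + 270.21 + 1966.00 = 3397.49
Landed cost (B) = invoice 480289.54 + 3397.49 + duty 24014.48 = 507701.51
Difference = |501421.14 − 507701.51| = 6280.37

Supplier A is cheaper by AUD 6280.37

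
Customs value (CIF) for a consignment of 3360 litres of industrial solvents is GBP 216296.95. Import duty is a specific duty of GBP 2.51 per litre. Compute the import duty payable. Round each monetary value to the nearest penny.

Import duty = 3360 × 2.51 = 8433.60

Import duty: GBP 8433.60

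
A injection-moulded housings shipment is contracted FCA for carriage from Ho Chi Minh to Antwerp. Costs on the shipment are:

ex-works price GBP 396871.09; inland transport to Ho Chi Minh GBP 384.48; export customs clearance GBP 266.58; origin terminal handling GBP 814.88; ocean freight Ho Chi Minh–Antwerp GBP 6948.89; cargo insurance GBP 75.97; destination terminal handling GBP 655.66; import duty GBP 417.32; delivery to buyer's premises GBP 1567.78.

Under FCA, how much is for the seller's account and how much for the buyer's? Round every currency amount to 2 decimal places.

FCA: the seller delivers export-cleared goods to the carrier; the buyer bears costs from that point.
Seller's account: goods 396871.09 + inland to port 384.48 + export clearance 266.58 = 397522.15
Buyer's account: origin terminal 814.88 + freight 6948.89 + insurance 75.97 + destination terminal 655.66 + duty 417.32 + delivery 1567.78 = 10480.50

Seller: GBP 397522.15; buyer: GBP 10480.50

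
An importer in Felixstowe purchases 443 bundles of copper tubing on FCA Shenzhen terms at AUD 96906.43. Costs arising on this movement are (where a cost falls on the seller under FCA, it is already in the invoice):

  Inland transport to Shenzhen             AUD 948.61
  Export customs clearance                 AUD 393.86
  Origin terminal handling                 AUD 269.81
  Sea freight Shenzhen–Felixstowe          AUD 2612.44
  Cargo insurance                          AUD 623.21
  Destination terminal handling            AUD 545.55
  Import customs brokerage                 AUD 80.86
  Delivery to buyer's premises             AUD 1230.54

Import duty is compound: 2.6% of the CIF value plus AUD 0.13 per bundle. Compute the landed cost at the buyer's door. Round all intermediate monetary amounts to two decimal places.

FCA: the seller delivers export-cleared goods to the carrier; the buyer bears costs from that point.
Already in the invoice (seller's account under FCA): inland to port, export clearance — exclude.
CIF value = FCA price + origin terminal + freight + insurance = 96906.43 + 269.81 + 2612.44 + 623.21 = 100411.89
Ad valorem component: 100411.89 × 2.6% = 2610.71
Specific component: 443 × 0.13 = 57.59
Import duty = 2610.71 + 57.59 = 2668.30
Buyer bears: origin terminal 269.81 + freight 2612.44 + insurance 623.21 + destination terminal 545.55 + brokerage 80.86 + delivery 1230.54 + duty 2668.30 = 8030.71
Landed cost = invoice 96906.43 + 8030.71 = 104937.14

Total landed cost: AUD 104937.14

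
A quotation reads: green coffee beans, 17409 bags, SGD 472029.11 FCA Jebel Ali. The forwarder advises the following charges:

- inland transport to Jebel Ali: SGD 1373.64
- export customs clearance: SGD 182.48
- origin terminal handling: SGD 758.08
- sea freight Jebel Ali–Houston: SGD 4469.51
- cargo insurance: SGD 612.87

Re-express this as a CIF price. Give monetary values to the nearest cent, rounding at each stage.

CIF price: SGD 477869.57

Not relevant to the conversion: inland to port, export clearance — on the seller under both FCA and CIF; already in the FCA price and stays in the CIF price.
From FCA to CIF, the seller additionally bears: origin terminal, freight, insurance.
CIF price = 472029.11 + 758.08 + 4469.51 + 612.87 = 477869.57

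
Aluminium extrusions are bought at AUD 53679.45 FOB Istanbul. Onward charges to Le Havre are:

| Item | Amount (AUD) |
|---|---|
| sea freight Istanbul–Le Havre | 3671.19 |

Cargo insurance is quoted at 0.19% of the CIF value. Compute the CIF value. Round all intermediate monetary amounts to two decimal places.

CIF value: AUD 57459.81

Let C be the CIF value. C = FOB price + freight + 0.19% × C
C − 0.19% × C = 53679.45 + 3671.19
0.9981 × C = 57350.64
C = 57350.64 / 0.9981 = 57459.81
Insurance premium = 0.19% × 57459.81 = 109.17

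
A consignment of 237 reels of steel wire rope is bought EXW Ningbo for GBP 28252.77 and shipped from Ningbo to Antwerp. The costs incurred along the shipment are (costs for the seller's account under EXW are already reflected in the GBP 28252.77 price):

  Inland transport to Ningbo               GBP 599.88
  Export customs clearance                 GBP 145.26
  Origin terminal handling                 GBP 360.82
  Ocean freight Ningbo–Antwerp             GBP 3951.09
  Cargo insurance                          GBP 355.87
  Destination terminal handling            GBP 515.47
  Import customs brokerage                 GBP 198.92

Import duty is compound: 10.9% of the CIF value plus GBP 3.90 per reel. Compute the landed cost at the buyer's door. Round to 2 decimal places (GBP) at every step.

EXW: the seller makes goods available at their premises; the buyer bears all onward costs.
CIF value = EXW price + inland to port + export clearance + origin terminal + freight + insurance = 28252.77 + 599.88 + 145.26 + 360.82 + 3951.09 + 355.87 = 33665.69
Ad valorem component: 33665.69 × 10.9% = 3669.56
Specific component: 237 × 3.90 = 924.30
Import duty = 3669.56 + 924.30 = 4593.86
Buyer bears: inland to port 599.88 + export clearance 145.26 + origin terminal 360.82 + freight 3951.09 + insurance 355.87 + destination terminal 515.47 + brokerage 198.92 + duty 4593.86 = 10721.17
Landed cost = invoice 28252.77 + 10721.17 = 38973.94

Total landed cost: GBP 38973.94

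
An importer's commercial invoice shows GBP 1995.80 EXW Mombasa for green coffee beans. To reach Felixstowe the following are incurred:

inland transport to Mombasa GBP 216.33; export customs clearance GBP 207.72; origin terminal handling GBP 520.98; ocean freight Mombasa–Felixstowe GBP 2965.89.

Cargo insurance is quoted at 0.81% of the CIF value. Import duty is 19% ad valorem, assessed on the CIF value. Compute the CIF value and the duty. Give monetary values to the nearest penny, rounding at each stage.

Let C be the CIF value. C = EXW price + pre-shipment costs + freight + 0.81% × C
C − 0.81% × C = 1995.80 + 216.33 + 207.72 + 520.98 + 2965.89
0.9919 × C = 5906.72
C = 5906.72 / 0.9919 = 5954.96
Insurance premium = 0.81% × 5954.96 = 48.24
Import duty = 5954.96 × 19% = 1131.44

CIF value: GBP 5954.96; import duty: GBP 1131.44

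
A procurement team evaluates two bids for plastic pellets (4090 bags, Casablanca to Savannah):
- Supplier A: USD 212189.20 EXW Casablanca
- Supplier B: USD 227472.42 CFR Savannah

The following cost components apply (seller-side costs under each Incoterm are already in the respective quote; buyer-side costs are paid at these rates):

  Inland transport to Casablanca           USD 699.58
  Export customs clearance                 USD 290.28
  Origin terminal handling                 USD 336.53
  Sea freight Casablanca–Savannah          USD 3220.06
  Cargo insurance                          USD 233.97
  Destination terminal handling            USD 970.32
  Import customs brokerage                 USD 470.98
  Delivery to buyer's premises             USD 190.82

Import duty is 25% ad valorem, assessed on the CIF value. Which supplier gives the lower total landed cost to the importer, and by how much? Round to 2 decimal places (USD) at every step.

Supplier A is cheaper by USD 13420.96

Supplier A (EXW):
CIF value = EXW price + inland to port + export clearance + origin terminal + freight + insurance = 212189.20 + 699.58 + 290.28 + 336.53 + 3220.06 + 233.97 = 216969.62
Import duty = 216969.62 × 25% = 54242.41
Buyer bears (A): 699.58 + 290.28 + 336.53 + 3220.06 + 233.97 + 970.32 + 470.98 + 190.82 = 6412.54
Landed cost (A) = invoice 212189.20 + 6412.54 + duty 54242.41 = 272844.15
Supplier B (CFR):
CIF value = CFR price + insurance = 227472.42 + 233.97 = 227706.39
Import duty = 227706.39 × 25% = 56926.60
Buyer bears (B): 233.97 + 970.32 + 470.98 + 190.82 = 1866.09
Landed cost (B) = invoice 227472.42 + 1866.09 + duty 56926.60 = 286265.11
Difference = |272844.15 − 286265.11| = 13420.96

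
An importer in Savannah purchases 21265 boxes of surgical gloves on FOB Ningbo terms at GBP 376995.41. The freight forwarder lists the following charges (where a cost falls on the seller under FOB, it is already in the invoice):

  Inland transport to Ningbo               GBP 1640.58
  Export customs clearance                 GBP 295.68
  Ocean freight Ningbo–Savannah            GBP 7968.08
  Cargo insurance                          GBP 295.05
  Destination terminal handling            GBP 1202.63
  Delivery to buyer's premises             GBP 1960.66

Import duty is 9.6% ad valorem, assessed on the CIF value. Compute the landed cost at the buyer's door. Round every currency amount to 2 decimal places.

FOB: the seller bears costs until goods are on board at the origin port; the buyer bears freight, insurance and all costs thereafter.
Already in the invoice (seller's account under FOB): inland to port, export clearance — exclude.
CIF value = FOB price + freight + insurance = 376995.41 + 7968.08 + 295.05 = 385258.54
Import duty = 385258.54 × 9.6% = 36984.82
Buyer bears: freight 7968.08 + insurance 295.05 + destination terminal 1202.63 + delivery 1960.66 + duty 36984.82 = 48411.24
Landed cost = invoice 376995.41 + 48411.24 = 425406.65

Total landed cost: GBP 425406.65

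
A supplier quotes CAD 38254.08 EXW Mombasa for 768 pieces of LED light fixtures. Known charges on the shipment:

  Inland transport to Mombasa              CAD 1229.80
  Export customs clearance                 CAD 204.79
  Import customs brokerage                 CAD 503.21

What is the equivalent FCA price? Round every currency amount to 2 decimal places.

FCA price: CAD 39688.67

Not relevant to the conversion: brokerage — on the buyer under both terms; not part of either seller's price.
From EXW to FCA, the seller additionally bears: inland to port, export clearance.
FCA price = 38254.08 + 1229.80 + 204.79 = 39688.67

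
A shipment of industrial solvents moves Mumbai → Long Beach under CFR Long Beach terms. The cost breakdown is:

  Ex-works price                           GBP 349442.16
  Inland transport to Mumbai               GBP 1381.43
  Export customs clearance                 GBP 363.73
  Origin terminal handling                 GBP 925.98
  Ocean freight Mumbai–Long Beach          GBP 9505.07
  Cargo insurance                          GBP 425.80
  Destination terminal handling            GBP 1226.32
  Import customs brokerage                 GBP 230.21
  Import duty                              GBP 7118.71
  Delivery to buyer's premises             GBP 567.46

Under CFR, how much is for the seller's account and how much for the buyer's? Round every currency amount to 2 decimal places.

CFR: the seller pays costs through ocean freight to the destination port, but not insurance.
Seller's account: goods 349442.16 + inland to port 1381.43 + export clearance 363.73 + origin terminal 925.98 + freight 9505.07 = 361618.37
Buyer's account: insurance 425.80 + destination terminal 1226.32 + brokerage 230.21 + duty 7118.71 + delivery 567.46 = 9568.50

Seller: GBP 361618.37; buyer: GBP 9568.50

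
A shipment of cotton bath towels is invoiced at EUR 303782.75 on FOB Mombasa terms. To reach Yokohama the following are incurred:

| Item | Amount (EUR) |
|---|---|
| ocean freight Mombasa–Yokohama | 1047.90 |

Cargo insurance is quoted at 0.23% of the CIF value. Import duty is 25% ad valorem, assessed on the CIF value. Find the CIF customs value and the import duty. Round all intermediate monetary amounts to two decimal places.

Let C be the CIF value. C = FOB price + freight + 0.23% × C
C − 0.23% × C = 303782.75 + 1047.90
0.9977 × C = 304830.65
C = 304830.65 / 0.9977 = 305533.38
Insurance premium = 0.23% × 305533.38 = 702.73
Import duty = 305533.38 × 25% = 76383.35

CIF value: EUR 305533.38; import duty: EUR 76383.35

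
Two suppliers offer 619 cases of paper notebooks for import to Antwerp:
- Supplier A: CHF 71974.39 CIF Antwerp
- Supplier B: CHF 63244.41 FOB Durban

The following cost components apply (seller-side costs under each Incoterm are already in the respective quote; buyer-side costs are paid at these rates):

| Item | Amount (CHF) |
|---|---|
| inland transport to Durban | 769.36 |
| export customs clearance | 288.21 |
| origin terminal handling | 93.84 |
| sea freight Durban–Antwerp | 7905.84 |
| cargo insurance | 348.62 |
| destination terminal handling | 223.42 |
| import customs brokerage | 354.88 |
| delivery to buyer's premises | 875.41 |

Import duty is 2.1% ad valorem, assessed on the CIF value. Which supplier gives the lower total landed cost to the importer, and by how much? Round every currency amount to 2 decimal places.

Supplier B is cheaper by CHF 485.50

Supplier A (CIF):
The CIF price already equals the CIF value: 71974.39
Import duty = 71974.39 × 2.1% = 1511.46
Buyer bears (A): 223.42 + 354.88 + 875.41 = 1453.71
Landed cost (A) = invoice 71974.39 + 1453.71 + duty 1511.46 = 74939.56
Supplier B (FOB):
CIF value = FOB price + freight + insurance = 63244.41 + 7905.84 + 348.62 = 71498.87
Import duty = 71498.87 × 2.1% = 1501.48
Buyer bears (B): 7905.84 + 348.62 + 223.42 + 354.88 + 875.41 = 9708.17
Landed cost (B) = invoice 63244.41 + 9708.17 + duty 1501.48 = 74454.06
Difference = |74939.56 − 74454.06| = 485.50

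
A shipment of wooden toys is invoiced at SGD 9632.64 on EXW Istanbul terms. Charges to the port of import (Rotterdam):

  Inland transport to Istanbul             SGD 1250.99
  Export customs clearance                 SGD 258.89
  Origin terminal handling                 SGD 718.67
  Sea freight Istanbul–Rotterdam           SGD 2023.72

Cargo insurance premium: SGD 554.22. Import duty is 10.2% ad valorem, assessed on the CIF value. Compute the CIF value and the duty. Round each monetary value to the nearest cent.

CIF = EXW price + pre-shipment costs + freight + insurance
CIF = 9632.64 + 1250.99 + 258.89 + 718.67 + 2023.72 + 554.22 = 14439.13
Import duty = 14439.13 × 10.2% = 1472.79

CIF value: SGD 14439.13; import duty: SGD 1472.79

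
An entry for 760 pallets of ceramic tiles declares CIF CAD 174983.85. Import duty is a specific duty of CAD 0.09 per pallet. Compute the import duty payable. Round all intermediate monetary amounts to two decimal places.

Import duty = 760 × 0.09 = 68.40

Import duty: CAD 68.40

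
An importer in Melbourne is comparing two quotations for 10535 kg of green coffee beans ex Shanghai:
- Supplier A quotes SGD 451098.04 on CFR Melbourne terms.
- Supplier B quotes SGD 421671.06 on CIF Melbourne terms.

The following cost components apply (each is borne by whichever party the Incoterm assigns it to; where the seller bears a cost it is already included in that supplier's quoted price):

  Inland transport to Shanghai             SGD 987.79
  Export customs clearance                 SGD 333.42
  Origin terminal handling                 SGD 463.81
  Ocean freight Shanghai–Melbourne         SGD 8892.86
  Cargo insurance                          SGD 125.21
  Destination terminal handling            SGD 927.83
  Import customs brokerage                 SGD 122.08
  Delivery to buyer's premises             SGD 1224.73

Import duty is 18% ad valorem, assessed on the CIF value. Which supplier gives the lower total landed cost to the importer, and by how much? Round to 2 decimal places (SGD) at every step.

Supplier B is cheaper by SGD 34871.59

Supplier A (CFR):
CIF value = CFR price + insurance = 451098.04 + 125.21 = 451223.25
Import duty = 451223.25 × 18% = 81220.19
Buyer bears (A): 125.21 + 927.83 + 122.08 + 1224.73 = 2399.85
Landed cost (A) = invoice 451098.04 + 2399.85 + duty 81220.19 = 534718.08
Supplier B (CIF):
The CIF price already equals the CIF value: 421671.06
Import duty = 421671.06 × 18% = 75900.79
Buyer bears (B): 927.83 + 122.08 + 1224.73 = 2274.64
Landed cost (B) = invoice 421671.06 + 2274.64 + duty 75900.79 = 499846.49
Difference = |534718.08 − 499846.49| = 34871.59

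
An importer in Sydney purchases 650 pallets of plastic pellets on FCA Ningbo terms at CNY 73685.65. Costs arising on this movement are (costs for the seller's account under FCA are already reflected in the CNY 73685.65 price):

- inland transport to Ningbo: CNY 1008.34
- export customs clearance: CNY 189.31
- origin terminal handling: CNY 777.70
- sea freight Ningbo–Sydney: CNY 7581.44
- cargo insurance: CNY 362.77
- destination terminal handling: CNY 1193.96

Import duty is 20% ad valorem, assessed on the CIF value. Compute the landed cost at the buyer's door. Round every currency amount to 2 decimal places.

Total landed cost: CNY 100083.03

FCA: the seller delivers export-cleared goods to the carrier; the buyer bears costs from that point.
Already in the invoice (seller's account under FCA): inland to port, export clearance — exclude.
CIF value = FCA price + origin terminal + freight + insurance = 73685.65 + 777.70 + 7581.44 + 362.77 = 82407.56
Import duty = 82407.56 × 20% = 16481.51
Buyer bears: origin terminal 777.70 + freight 7581.44 + insurance 362.77 + destination terminal 1193.96 + duty 16481.51 = 26397.38
Landed cost = invoice 73685.65 + 26397.38 = 100083.03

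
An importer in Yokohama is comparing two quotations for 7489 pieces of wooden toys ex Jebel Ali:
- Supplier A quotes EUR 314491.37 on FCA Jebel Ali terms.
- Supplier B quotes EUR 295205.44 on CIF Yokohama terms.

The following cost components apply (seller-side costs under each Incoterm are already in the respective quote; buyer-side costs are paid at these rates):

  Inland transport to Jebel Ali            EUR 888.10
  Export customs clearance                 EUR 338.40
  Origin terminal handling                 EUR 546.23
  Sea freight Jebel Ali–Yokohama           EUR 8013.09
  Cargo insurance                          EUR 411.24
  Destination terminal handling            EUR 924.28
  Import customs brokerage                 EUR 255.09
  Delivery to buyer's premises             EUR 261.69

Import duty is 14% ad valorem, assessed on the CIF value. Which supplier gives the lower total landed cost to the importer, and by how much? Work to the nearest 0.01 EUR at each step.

Supplier A (FCA):
CIF value = FCA price + origin terminal + freight + insurance = 314491.37 + 546.23 + 8013.09 + 411.24 = 323461.93
Import duty = 323461.93 × 14% = 45284.67
Buyer bears (A): 546.23 + 8013.09 + 411.24 + 924.28 + 255.09 + 261.69 = 10411.62
Landed cost (A) = invoice 314491.37 + 10411.62 + duty 45284.67 = 370187.66
Supplier B (CIF):
The CIF price already equals the CIF value: 295205.44
Import duty = 295205.44 × 14% = 41328.76
Buyer bears (B): 924.28 + 255.09 + 261.69 = 1441.06
Landed cost (B) = invoice 295205.44 + 1441.06 + duty 41328.76 = 337975.26
Difference = |370187.66 − 337975.26| = 32212.40

Supplier B is cheaper by EUR 32212.40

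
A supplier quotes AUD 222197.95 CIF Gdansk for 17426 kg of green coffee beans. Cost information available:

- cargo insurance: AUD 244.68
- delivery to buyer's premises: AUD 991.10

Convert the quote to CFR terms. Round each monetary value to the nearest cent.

Not relevant to the conversion: delivery — on the buyer under both terms; not part of either seller's price.
From CIF to CFR, the seller no longer bears: insurance.
CFR price = 222197.95 − 244.68 = 221953.27

CFR price: AUD 221953.27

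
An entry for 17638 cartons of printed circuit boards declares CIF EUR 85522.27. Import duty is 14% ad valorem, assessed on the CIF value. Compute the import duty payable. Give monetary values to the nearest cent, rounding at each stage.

Import duty = 85522.27 × 14% = 11973.12

Import duty: EUR 11973.12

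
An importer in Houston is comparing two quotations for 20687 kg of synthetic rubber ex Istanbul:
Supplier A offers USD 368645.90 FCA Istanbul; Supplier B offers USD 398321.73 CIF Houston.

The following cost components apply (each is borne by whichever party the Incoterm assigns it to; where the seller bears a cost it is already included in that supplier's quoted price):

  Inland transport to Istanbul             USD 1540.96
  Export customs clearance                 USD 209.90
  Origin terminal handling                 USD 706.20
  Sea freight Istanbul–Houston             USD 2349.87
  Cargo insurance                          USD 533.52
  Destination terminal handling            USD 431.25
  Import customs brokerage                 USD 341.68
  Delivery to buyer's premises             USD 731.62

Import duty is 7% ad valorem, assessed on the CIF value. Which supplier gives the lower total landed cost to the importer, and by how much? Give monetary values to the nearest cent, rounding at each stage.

Supplier A is cheaper by USD 27912.28

Supplier A (FCA):
CIF value = FCA price + origin terminal + freight + insurance = 368645.90 + 706.20 + 2349.87 + 533.52 = 372235.49
Import duty = 372235.49 × 7% = 26056.48
Buyer bears (A): 706.20 + 2349.87 + 533.52 + 431.25 + 341.68 + 731.62 = 5094.14
Landed cost (A) = invoice 368645.90 + 5094.14 + duty 26056.48 = 399796.52
Supplier B (CIF):
The CIF price already equals the CIF value: 398321.73
Import duty = 398321.73 × 7% = 27882.52
Buyer bears (B): 431.25 + 341.68 + 731.62 = 1504.55
Landed cost (B) = invoice 398321.73 + 1504.55 + duty 27882.52 = 427708.80
Difference = |399796.52 − 427708.80| = 27912.28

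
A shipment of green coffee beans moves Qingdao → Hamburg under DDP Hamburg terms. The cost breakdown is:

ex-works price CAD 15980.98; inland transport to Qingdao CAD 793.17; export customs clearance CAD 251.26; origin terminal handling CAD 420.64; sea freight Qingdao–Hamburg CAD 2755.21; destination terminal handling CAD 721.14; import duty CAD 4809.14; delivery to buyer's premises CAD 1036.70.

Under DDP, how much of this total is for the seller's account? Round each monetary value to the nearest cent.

Seller's account: CAD 26768.24

DDP: the seller bears all costs including import duty.
Seller's account: goods 15980.98 + inland to port 793.17 + export clearance 251.26 + origin terminal 420.64 + freight 2755.21 + destination terminal 721.14 + duty 4809.14 + delivery 1036.70 = 26768.24
Buyer's account: 0.00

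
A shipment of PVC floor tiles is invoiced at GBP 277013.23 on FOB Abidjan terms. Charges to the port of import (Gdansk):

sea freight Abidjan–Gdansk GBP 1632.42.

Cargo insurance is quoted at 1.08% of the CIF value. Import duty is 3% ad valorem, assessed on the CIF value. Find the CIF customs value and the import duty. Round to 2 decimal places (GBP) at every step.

CIF value: GBP 281687.88; import duty: GBP 8450.64

Let C be the CIF value. C = FOB price + freight + 1.08% × C
C − 1.08% × C = 277013.23 + 1632.42
0.9892 × C = 278645.65
C = 278645.65 / 0.9892 = 281687.88
Insurance premium = 1.08% × 281687.88 = 3042.23
Import duty = 281687.88 × 3% = 8450.64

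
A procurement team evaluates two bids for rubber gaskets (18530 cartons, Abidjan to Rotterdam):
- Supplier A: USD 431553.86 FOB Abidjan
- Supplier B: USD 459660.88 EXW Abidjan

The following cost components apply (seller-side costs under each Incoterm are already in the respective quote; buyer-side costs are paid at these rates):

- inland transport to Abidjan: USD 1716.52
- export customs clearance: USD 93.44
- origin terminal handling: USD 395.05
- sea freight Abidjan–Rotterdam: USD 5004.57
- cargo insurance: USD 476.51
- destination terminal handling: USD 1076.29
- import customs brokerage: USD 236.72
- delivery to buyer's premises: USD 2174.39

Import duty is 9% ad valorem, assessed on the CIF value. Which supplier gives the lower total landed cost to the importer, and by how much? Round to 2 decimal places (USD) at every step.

Supplier A (FOB):
CIF value = FOB price + freight + insurance = 431553.86 + 5004.57 + 476.51 = 437034.94
Import duty = 437034.94 × 9% = 39333.14
Buyer bears (A): 5004.57 + 476.51 + 1076.29 + 236.72 + 2174.39 = 8968.48
Landed cost (A) = invoice 431553.86 + 8968.48 + duty 39333.14 = 479855.48
Supplier B (EXW):
CIF value = EXW price + inland to port + export clearance + origin terminal + freight + insurance = 459660.88 + 1716.52 + 93.44 + 395.05 + 5004.57 + 476.51 = 467346.97
Import duty = 467346.97 × 9% = 42061.23
Buyer bears (B): 1716.52 + 93.44 + 395.05 + 5004.57 + 476.51 + 1076.29 + 236.72 + 2174.39 = 11173.49
Landed cost (B) = invoice 459660.88 + 11173.49 + duty 42061.23 = 512895.60
Difference = |479855.48 − 512895.60| = 33040.12

Supplier A is cheaper by USD 33040.12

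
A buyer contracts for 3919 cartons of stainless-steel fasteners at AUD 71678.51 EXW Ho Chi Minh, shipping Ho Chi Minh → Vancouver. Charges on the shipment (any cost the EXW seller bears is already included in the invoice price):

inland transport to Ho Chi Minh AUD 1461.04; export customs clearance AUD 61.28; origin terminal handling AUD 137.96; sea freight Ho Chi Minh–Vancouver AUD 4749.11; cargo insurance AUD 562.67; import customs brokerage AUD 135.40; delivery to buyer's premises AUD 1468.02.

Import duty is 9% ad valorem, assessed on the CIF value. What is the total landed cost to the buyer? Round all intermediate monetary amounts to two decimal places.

EXW: the seller makes goods available at their premises; the buyer bears all onward costs.
CIF value = EXW price + inland to port + export clearance + origin terminal + freight + insurance = 71678.51 + 1461.04 + 61.28 + 137.96 + 4749.11 + 562.67 = 78650.57
Import duty = 78650.57 × 9% = 7078.55
Buyer bears: inland to port 1461.04 + export clearance 61.28 + origin terminal 137.96 + freight 4749.11 + insurance 562.67 + brokerage 135.40 + delivery 1468.02 + duty 7078.55 = 15654.03
Landed cost = invoice 71678.51 + 15654.03 = 87332.54

Total landed cost: AUD 87332.54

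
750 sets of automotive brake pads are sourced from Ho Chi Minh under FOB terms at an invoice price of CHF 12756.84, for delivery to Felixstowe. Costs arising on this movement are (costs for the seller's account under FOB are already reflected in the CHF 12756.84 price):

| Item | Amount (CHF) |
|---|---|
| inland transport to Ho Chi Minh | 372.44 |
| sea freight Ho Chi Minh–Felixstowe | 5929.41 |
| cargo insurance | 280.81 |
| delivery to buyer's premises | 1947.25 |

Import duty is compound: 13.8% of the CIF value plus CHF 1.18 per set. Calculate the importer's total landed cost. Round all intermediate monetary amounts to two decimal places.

Total landed cost: CHF 24416.76

FOB: the seller bears costs until goods are on board at the origin port; the buyer bears freight, insurance and all costs thereafter.
Already in the invoice (seller's account under FOB): inland to port — exclude.
CIF value = FOB price + freight + insurance = 12756.84 + 5929.41 + 280.81 = 18967.06
Ad valorem component: 18967.06 × 13.8% = 2617.45
Specific component: 750 × 1.18 = 885.00
Import duty = 2617.45 + 885.00 = 3502.45
Buyer bears: freight 5929.41 + insurance 280.81 + delivery 1947.25 + duty 3502.45 = 11659.92
Landed cost = invoice 12756.84 + 11659.92 = 24416.76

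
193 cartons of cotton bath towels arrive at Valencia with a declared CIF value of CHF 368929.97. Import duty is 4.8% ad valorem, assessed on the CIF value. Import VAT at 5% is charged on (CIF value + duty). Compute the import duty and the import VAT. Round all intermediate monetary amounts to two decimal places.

Import duty: CHF 17708.64; import VAT: CHF 19331.93

Import duty = 368929.97 × 4.8% = 17708.64
VAT base = CIF + duty = 368929.97 + 17708.64 = 386638.61
Import VAT = 386638.61 × 5% = 19331.93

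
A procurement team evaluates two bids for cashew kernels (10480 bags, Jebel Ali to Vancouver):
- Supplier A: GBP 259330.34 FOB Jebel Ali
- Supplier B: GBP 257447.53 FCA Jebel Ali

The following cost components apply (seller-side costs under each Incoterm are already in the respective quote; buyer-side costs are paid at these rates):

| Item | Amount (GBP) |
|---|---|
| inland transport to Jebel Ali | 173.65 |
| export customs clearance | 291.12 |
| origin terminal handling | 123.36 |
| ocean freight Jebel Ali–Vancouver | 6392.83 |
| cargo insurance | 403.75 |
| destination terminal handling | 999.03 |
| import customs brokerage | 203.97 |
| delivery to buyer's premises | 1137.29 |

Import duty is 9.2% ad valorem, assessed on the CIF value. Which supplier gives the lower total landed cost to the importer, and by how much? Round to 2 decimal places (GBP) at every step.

Supplier A (FOB):
CIF value = FOB price + freight + insurance = 259330.34 + 6392.83 + 403.75 = 266126.92
Import duty = 266126.92 × 9.2% = 24483.68
Buyer bears (A): 6392.83 + 403.75 + 999.03 + 203.97 + 1137.29 = 9136.87
Landed cost (A) = invoice 259330.34 + 9136.87 + duty 24483.68 = 292950.89
Supplier B (FCA):
CIF value = FCA price + origin terminal + freight + insurance = 257447.53 + 123.36 + 6392.83 + 403.75 = 264367.47
Import duty = 264367.47 × 9.2% = 24321.81
Buyer bears (B): 123.36 + 6392.83 + 403.75 + 999.03 + 203.97 + 1137.29 = 9260.23
Landed cost (B) = invoice 257447.53 + 9260.23 + duty 24321.81 = 291029.57
Difference = |292950.89 − 291029.57| = 1921.32

Supplier B is cheaper by GBP 1921.32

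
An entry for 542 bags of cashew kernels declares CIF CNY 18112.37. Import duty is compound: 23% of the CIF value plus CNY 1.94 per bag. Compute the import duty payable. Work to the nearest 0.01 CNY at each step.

Ad valorem component: 18112.37 × 23% = 4165.85
Specific component: 542 × 1.94 = 1051.48
Import duty = 4165.85 + 1051.48 = 5217.33

Import duty: CNY 5217.33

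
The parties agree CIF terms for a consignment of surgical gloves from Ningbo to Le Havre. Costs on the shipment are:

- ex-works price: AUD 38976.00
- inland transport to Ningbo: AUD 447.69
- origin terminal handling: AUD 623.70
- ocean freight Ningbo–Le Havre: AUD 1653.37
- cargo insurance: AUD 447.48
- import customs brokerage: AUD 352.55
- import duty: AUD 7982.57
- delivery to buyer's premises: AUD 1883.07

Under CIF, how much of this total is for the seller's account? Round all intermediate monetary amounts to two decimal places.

CIF: the seller pays costs through ocean freight and marine insurance to the destination port.
Seller's account: goods 38976.00 + inland to port 447.69 + origin terminal 623.70 + freight 1653.37 + insurance 447.48 = 42148.24
Buyer's account: brokerage 352.55 + duty 7982.57 + delivery 1883.07 = 10218.19

Seller's account: AUD 42148.24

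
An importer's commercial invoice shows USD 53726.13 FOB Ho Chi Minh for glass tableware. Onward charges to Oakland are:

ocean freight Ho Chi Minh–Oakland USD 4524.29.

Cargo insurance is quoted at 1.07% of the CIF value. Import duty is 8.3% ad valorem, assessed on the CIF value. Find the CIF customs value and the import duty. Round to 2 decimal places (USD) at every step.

Let C be the CIF value. C = FOB price + freight + 1.07% × C
C − 1.07% × C = 53726.13 + 4524.29
0.9893 × C = 58250.42
C = 58250.42 / 0.9893 = 58880.44
Insurance premium = 1.07% × 58880.44 = 630.02
Import duty = 58880.44 × 8.3% = 4887.08

CIF value: USD 58880.44; import duty: USD 4887.08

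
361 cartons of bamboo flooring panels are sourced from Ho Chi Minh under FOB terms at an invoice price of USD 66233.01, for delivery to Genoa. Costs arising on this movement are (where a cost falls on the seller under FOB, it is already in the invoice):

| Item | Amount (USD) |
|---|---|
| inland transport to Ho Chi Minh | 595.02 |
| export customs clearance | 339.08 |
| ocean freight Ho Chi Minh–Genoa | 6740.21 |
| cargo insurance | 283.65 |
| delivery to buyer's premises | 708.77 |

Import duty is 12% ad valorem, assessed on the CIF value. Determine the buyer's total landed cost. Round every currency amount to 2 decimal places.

Total landed cost: USD 82756.46

FOB: the seller bears costs until goods are on board at the origin port; the buyer bears freight, insurance and all costs thereafter.
Already in the invoice (seller's account under FOB): inland to port, export clearance — exclude.
CIF value = FOB price + freight + insurance = 66233.01 + 6740.21 + 283.65 = 73256.87
Import duty = 73256.87 × 12% = 8790.82
Buyer bears: freight 6740.21 + insurance 283.65 + delivery 708.77 + duty 8790.82 = 16523.45
Landed cost = invoice 66233.01 + 16523.45 = 82756.46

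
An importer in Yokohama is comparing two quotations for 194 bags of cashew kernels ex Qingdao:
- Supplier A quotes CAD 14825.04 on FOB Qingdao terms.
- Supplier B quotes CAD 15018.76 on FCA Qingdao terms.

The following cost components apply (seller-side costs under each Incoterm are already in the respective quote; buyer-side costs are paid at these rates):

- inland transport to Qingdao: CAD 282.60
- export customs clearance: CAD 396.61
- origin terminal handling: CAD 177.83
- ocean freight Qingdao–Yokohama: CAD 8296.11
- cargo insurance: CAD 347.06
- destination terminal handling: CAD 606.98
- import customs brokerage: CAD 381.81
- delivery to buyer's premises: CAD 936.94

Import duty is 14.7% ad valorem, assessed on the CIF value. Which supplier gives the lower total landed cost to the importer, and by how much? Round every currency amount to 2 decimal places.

Supplier A (FOB):
CIF value = FOB price + freight + insurance = 14825.04 + 8296.11 + 347.06 = 23468.21
Import duty = 23468.21 × 14.7% = 3449.83
Buyer bears (A): 8296.11 + 347.06 + 606.98 + 381.81 + 936.94 = 10568.90
Landed cost (A) = invoice 14825.04 + 10568.90 + duty 3449.83 = 28843.77
Supplier B (FCA):
CIF value = FCA price + origin terminal + freight + insurance = 15018.76 + 177.83 + 8296.11 + 347.06 = 23839.76
Import duty = 23839.76 × 14.7% = 3504.44
Buyer bears (B): 177.83 + 8296.11 + 347.06 + 606.98 + 381.81 + 936.94 = 10746.73
Landed cost (B) = invoice 15018.76 + 10746.73 + duty 3504.44 = 29269.93
Difference = |28843.77 − 29269.93| = 426.16

Supplier A is cheaper by CAD 426.16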